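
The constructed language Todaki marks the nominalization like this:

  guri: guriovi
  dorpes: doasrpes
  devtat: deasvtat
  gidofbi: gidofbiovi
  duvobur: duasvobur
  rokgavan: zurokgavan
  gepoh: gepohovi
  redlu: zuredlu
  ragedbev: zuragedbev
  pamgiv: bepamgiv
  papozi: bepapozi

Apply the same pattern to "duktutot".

duasktutot

guri and papozi both end in -i yet inflect differently (guriovi, bepapozi), so the final letter is not what conditions the rule; the first letter is.
"duktutot" begins with d-. The stems beginning with d- (duvobur → duasvobur, devtat → deasvtat, dorpes → doasrpes) insert -as- after the first vowel.
The other patterns: stems beginning with g- add -ovi; stems beginning with p- add the prefix be-; stems beginning with r- add the prefix zu-.
So duktutot → duasktutot.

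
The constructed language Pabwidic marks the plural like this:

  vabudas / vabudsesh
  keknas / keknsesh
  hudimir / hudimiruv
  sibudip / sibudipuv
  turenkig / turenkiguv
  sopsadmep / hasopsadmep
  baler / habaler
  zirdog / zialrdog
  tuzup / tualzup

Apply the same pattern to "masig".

masiguv

sibudip and sopsadmep both end in -p yet inflect differently (sibudipuv, hasopsadmep), so the final letter is not what conditions the rule; the last vowel is.
"masig" has last vowel 'i'. The stems whose last vowel is 'i' (hudimir → hudimiruv, sibudip → sibudipuv, turenkig → turenkiguv) add -uv.
So masig → masiguv.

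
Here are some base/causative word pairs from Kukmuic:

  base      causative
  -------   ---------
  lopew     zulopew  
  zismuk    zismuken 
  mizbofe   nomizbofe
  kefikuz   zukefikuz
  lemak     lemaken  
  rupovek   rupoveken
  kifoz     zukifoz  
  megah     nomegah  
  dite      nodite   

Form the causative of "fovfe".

nofovfe

zismuk and kefikuz both have last vowel 'u' yet inflect differently (zismuken, zukefikuz), so the last vowel is not what conditions the rule; the final letter is.
"fovfe" ends in -e. The stems ending in -e (mizbofe → nomizbofe, dite → nodite) add the prefix no-.
The other patterns: stems ending in -k add -en; stems ending in -w or -z add the prefix zu-.
So fovfe → nofovfe.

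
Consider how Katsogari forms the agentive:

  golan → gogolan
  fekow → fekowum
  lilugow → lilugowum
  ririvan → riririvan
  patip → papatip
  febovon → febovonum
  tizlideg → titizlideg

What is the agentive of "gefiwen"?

febovon and ririvan both end in -n yet inflect differently (febovonum, riririvan), so the final letter is not what conditions the rule; the last vowel is.
"gefiwen" has last vowel 'e'. The one such stem in the data (tizlideg → titizlideg) repeats the first consonant+vowel as a prefix (as do patip, ririvan), so the same rule applies.
The other pattern: stems whose last vowel is 'o' add -um.
So gefiwen → gegefiwen.

gegefiwen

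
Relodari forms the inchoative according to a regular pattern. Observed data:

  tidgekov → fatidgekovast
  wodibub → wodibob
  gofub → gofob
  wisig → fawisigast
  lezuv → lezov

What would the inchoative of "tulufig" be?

fatulufigast

lezuv and tidgekov both end in -v yet inflect differently (lezov, fatidgekovast), so the final letter is not what conditions the rule; the last vowel is.
"tulufig" has last vowel 'i'. The one such stem in the data (wisig → fawisigast) adds fa- … -ast around the stem, so the same rule applies.
The other pattern: stems whose last vowel is 'u' change the last vowel to 'o'.
So tulufig → fatulufigast.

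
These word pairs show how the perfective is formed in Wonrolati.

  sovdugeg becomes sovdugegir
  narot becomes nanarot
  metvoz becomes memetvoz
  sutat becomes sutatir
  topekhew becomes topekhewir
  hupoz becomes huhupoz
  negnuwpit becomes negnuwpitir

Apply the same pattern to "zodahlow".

zozodahlow

narot and negnuwpit both end in -t yet inflect differently (nanarot, negnuwpitir), so the final letter is not what conditions the rule; the last vowel is.
"zodahlow" has last vowel 'o'. The stems whose last vowel is 'o' (narot → nanarot, metvoz → memetvoz, hupoz → huhupoz) repeat the first consonant+vowel as a prefix.
The other pattern: stems whose last vowel is 'a', 'e' or 'i' add -ir.
So zodahlow → zozodahlow.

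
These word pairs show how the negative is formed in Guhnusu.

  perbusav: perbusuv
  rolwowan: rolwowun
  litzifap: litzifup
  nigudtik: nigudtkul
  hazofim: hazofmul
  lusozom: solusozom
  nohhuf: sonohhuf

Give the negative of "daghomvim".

hazofim and lusozom both end in -m yet inflect differently (hazofmul, solusozom), so the final letter is not what conditions the rule; the last vowel is.
"daghomvim" has last vowel 'i'. The stems whose last vowel is 'i' (nigudtik → nigudtkul, hazofim → hazofmul) delete the last vowel and add -ul.
So daghomvim → daghomvmul.

daghomvmul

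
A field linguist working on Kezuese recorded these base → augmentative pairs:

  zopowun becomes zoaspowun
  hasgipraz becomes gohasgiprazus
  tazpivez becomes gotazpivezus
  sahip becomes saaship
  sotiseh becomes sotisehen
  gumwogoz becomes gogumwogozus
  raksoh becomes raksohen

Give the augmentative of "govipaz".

"govipaz" ends in -z. The stems ending in -z (hasgipraz → gohasgiprazus, tazpivez → gotazpivezus, gumwogoz → gogumwogozus) add go- … -us around the stem.
So govipaz → gogovipazus.

gogovipazus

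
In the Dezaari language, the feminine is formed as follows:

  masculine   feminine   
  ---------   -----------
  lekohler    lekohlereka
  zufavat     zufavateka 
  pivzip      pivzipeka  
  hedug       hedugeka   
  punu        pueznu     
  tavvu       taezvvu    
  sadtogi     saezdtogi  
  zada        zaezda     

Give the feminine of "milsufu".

"milsufu" ends in a vowel. The stems ending in a vowel (punu → pueznu, tavvu → taezvvu, sadtogi → saezdtogi) insert -ez- after the first vowel.
The other pattern: stems ending in a consonant add -eka.
So milsufu → miezlsufu.

miezlsufu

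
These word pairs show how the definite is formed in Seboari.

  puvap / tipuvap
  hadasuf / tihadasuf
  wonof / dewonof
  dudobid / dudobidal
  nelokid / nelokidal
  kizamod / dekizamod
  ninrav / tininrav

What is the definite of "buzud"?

tibuzud

dudobid and kizamod both end in -d yet inflect differently (dudobidal, dekizamod), so the final letter is not what conditions the rule; the last vowel is.
"buzud" has last vowel 'u'. The one such stem in the data (hadasuf → tihadasuf) adds the prefix ti-, so the same rule applies.
The other patterns: stems whose last vowel is 'i' add -al; stems whose last vowel is 'o' add the prefix de-.
So buzud → tibuzud.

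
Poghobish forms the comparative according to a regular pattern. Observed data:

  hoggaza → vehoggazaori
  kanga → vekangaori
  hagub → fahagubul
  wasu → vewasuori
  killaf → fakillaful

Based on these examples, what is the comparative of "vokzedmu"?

"vokzedmu" ends in a vowel. The stems ending in a vowel (wasu → vewasuori, hoggaza → vehoggazaori, kanga → vekangaori) add ve- … -ori around the stem.
The other pattern: stems ending in a consonant add fa- … -ul around the stem.
So vokzedmu → vevokzedmuori.

vevokzedmuori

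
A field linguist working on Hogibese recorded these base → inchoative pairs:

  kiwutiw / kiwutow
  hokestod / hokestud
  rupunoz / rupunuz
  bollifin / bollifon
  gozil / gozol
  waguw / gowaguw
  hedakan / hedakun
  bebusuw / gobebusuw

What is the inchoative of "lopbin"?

kiwutiw and waguw both end in -w yet inflect differently (kiwutow, gowaguw), so the final letter is not what conditions the rule; the last vowel is.
"lopbin" has last vowel 'i'. The stems whose last vowel is 'i' (gozil → gozol, bollifin → bollifon, kiwutiw → kiwutow) change the last vowel to 'o'.
The other patterns: stems whose last vowel is 'u' add the prefix go-; stems whose last vowel is 'a' or 'o' change the last vowel to 'u'.
So lopbin → lopbon.

lopbon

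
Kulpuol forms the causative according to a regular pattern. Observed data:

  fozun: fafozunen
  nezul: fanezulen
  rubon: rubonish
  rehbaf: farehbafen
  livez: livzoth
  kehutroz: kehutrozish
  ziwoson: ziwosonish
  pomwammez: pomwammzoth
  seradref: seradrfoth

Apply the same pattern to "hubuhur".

"hubuhur" has last vowel 'u'. The stems whose last vowel is 'u' (fozun → fafozunen, nezul → fanezulen) add fa- … -en around the stem.
The other patterns: stems whose last vowel is 'o' add -ish; stems whose last vowel is 'e' delete the last vowel and add -oth.
So hubuhur → fahubuhuren.

fahubuhuren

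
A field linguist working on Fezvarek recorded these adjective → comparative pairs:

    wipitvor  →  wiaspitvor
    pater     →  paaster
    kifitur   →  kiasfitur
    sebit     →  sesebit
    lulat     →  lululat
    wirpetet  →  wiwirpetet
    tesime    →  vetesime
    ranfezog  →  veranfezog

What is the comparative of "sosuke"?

"sosuke" ends in -e. The one such stem in the data (tesime → vetesime) adds the prefix ve-, so the same rule applies.
So sosuke → vesosuke.

vesosuke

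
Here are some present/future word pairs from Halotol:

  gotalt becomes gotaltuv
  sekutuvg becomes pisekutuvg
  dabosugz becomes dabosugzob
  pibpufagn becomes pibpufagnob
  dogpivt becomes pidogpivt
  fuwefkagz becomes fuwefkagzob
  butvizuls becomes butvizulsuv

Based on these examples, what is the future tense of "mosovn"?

dogpivt and gotalt both end in -t yet inflect differently (pidogpivt, gotaltuv), so the final letter is not what conditions the rule; the second-to-last letter is.
"mosovn" has second-to-last letter 'v'. The stems whose second-to-last letter is 'v' (dogpivt → pidogpivt, sekutuvg → pisekutuvg) add the prefix pi-.
So mosovn → pimosovn.

pimosovn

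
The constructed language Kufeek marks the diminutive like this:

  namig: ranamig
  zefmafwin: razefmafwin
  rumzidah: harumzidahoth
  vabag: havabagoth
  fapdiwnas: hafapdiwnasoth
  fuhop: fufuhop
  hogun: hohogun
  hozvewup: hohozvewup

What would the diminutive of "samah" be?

namig and vabag both end in -g yet inflect differently (ranamig, havabagoth), so the final letter is not what conditions the rule; the last vowel is.
"samah" has last vowel 'a'. The stems whose last vowel is 'a' (rumzidah → harumzidahoth, vabag → havabagoth, fapdiwnas → hafapdiwnasoth) add ha- … -oth around the stem.
The other patterns: stems whose last vowel is 'i' add the prefix ra-; stems whose last vowel is 'o' or 'u' repeat the first consonant+vowel as a prefix.
So samah → hasamahoth.

hasamahoth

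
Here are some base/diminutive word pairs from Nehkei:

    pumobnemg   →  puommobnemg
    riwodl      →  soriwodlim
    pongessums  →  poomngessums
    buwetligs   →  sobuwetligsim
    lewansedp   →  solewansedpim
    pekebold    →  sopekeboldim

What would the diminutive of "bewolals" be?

sobewolalsim

"bewolals" has second-to-last letter 'l'. The one such stem in the data (pekebold → sopekeboldim) adds so- … -im around the stem, so the same rule applies.
So bewolals → sobewolalsim.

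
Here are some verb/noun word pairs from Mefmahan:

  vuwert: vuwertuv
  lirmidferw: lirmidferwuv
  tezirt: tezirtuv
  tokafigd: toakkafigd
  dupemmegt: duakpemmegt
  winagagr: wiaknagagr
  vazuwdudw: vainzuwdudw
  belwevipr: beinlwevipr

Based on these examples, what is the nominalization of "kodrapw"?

"kodrapw" has second-to-last letter 'p'. The one such stem in the data (belwevipr → beinlwevipr) inserts -in- after the first vowel (as does vazuwdudw), so the same rule applies.
So kodrapw → koindrapw.

koindrapw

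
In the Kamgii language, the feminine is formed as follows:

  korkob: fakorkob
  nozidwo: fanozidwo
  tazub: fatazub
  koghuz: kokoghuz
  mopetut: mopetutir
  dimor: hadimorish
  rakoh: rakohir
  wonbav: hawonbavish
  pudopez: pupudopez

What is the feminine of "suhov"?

koghuz and mopetut both have last vowel 'u' yet inflect differently (kokoghuz, mopetutir), so the last vowel is not what conditions the rule; the final letter is.
"suhov" ends in -v. The one such stem in the data (wonbav → hawonbavish) adds ha- … -ish around the stem, so the same rule applies.
So suhov → hasuhovish.

hasuhovish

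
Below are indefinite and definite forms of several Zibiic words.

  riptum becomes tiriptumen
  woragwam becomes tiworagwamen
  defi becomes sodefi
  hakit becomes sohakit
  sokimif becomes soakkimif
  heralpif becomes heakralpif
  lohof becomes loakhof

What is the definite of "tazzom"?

titazzomen

defi and sokimif both have last vowel 'i' yet inflect differently (sodefi, soakkimif), so the last vowel is not what conditions the rule; the final letter is.
"tazzom" ends in -m. The stems ending in -m (riptum → tiriptumen, woragwam → tiworagwamen) add ti- … -en around the stem.
So tazzom → titazzomen.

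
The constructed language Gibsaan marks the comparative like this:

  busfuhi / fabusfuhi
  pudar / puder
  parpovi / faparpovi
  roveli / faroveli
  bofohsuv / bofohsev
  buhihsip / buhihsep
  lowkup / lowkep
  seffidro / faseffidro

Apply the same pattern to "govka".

fagovka

busfuhi and buhihsip both have last vowel 'i' yet inflect differently (fabusfuhi, buhihsep), so the last vowel is not what conditions the rule; whether the stem ends in a vowel or a consonant is.
"govka" ends in a vowel. The stems ending in a vowel (busfuhi → fabusfuhi, seffidro → faseffidro, parpovi → faparpovi) add the prefix fa-.
The other pattern: stems ending in a consonant change the last vowel to 'e'.
So govka → fagovka.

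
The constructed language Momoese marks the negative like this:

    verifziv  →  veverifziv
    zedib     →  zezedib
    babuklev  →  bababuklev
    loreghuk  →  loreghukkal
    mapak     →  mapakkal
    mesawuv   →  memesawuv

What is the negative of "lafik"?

lafikkal

"lafik" ends in -k. The stems ending in -k (loreghuk → loreghukkal, mapak → mapakkal) double the final consonant and add -al.
So lafik → lafikkal.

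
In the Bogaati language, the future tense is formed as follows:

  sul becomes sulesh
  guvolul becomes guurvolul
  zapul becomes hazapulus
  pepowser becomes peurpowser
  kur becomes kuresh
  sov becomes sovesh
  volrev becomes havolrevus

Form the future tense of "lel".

lelesh

"lel" has 1 vowel. The stems with 1 vowel (kur → kuresh, sov → sovesh, sul → sulesh) add -esh.
The other patterns: stems with 2 vowels add ha- … -us around the stem; stems with 3 vowels insert -ur- after the first vowel.
So lel → lelesh.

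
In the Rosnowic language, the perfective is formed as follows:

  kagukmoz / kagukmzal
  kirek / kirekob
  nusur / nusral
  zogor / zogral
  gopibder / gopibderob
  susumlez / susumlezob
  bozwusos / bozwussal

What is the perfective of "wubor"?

gopibder and nusur both end in -r yet inflect differently (gopibderob, nusral), so the final letter is not what conditions the rule; the last vowel is.
"wubor" has last vowel 'o'. The stems whose last vowel is 'o' (bozwusos → bozwussal, kagukmoz → kagukmzal, zogor → zogral) delete the last vowel and add -al.
The other pattern: stems whose last vowel is 'e' add -ob.
So wubor → wubral.

wubral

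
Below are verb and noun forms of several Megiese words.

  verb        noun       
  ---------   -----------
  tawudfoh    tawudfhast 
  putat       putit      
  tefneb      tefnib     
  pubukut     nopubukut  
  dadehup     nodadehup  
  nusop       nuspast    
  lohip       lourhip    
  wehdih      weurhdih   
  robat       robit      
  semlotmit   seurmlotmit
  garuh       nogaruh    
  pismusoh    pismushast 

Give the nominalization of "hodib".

tawudfoh and garuh both end in -h yet inflect differently (tawudfhast, nogaruh), so the final letter is not what conditions the rule; the last vowel is.
"hodib" has last vowel 'i'. The stems whose last vowel is 'i' (wehdih → weurhdih, lohip → lourhip, semlotmit → seurmlotmit) insert -ur- after the first vowel.
The other patterns: stems whose last vowel is 'o' delete the last vowel and add -ast; stems whose last vowel is 'u' add the prefix no-; stems whose last vowel is 'a' or 'e' change the last vowel to 'i'.
So hodib → hourdib.

hourdib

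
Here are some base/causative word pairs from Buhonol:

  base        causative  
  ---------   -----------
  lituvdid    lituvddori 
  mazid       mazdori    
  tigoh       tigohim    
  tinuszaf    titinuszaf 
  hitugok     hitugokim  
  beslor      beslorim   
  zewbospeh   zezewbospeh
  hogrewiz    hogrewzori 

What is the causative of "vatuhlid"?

vatuhldori

"vatuhlid" has last vowel 'i'. The stems whose last vowel is 'i' (lituvdid → lituvddori, mazid → mazdori, hogrewiz → hogrewzori) delete the last vowel and add -ori.
The other patterns: stems whose last vowel is 'o' add -im; stems whose last vowel is 'a' or 'e' repeat the first consonant+vowel as a prefix.
So vatuhlid → vatuhldori.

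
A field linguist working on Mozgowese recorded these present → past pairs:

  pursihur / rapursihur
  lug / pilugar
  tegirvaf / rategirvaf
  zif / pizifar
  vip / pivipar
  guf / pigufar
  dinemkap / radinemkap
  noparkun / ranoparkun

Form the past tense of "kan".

pikanar

vip and dinemkap both end in -p yet inflect differently (pivipar, radinemkap), so the final letter is not what conditions the rule; the number of vowels is.
"kan" has 1 vowel. The stems with 1 vowel (vip → pivipar, zif → pizifar, guf → pigufar) add pi- … -ar around the stem.
The other pattern: stems with 3 vowels add the prefix ra-.
So kan → pikanar.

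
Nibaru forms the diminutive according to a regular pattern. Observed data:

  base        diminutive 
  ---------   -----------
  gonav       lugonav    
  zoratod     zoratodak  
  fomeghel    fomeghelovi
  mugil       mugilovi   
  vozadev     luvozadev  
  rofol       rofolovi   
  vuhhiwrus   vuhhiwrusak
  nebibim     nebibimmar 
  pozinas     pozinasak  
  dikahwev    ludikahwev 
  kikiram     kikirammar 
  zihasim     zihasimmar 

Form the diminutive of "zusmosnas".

mugil and zihasim both have last vowel 'i' yet inflect differently (mugilovi, zihasimmar), so the last vowel is not what conditions the rule; the final letter is.
"zusmosnas" ends in -s. The stems ending in -s (pozinas → pozinasak, vuhhiwrus → vuhhiwrusak) add -ak.
The other patterns: stems ending in -l add -ovi; stems ending in -m double the final consonant and add -ar; stems ending in -v add the prefix lu-.
So zusmosnas → zusmosnasak.

zusmosnasak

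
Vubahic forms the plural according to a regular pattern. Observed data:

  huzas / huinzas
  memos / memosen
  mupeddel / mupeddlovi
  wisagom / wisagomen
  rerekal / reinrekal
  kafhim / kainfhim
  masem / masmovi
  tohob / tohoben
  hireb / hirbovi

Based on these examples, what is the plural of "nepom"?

"nepom" has last vowel 'o'. The stems whose last vowel is 'o' (wisagom → wisagomen, memos → memosen, tohob → tohoben) add -en.
The other patterns: stems whose last vowel is 'e' delete the last vowel and add -ovi; stems whose last vowel is 'a' or 'i' insert -in- after the first vowel.
So nepom → nepomen.

nepomen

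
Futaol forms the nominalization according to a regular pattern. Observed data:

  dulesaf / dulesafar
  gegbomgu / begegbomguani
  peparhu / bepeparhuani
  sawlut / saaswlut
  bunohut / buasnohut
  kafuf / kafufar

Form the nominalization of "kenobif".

"kenobif" ends in -f. The stems ending in -f (kafuf → kafufar, dulesaf → dulesafar) add -ar.
So kenobif → kenobifar.

kenobifar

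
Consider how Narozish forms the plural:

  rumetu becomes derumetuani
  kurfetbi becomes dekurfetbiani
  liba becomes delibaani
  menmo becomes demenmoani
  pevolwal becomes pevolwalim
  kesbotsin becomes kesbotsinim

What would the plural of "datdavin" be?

datdavinim

liba and pevolwal both have last vowel 'a' yet inflect differently (delibaani, pevolwalim), so the last vowel is not what conditions the rule; whether the stem ends in a vowel or a consonant is.
"datdavin" ends in a consonant. The stems ending in a consonant (pevolwal → pevolwalim, kesbotsin → kesbotsinim) add -im.
So datdavin → datdavinim.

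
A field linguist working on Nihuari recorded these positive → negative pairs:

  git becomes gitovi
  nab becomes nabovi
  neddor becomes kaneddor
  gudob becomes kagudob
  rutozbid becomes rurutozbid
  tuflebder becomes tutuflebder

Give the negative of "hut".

hutovi

nab and gudob both end in -b yet inflect differently (nabovi, kagudob), so the final letter is not what conditions the rule; the number of vowels is.
"hut" has 1 vowel. The stems with 1 vowel (git → gitovi, nab → nabovi) add -ovi.
The other patterns: stems with 2 vowels add the prefix ka-; stems with 3 vowels repeat the first consonant+vowel as a prefix.
So hut → hutovi.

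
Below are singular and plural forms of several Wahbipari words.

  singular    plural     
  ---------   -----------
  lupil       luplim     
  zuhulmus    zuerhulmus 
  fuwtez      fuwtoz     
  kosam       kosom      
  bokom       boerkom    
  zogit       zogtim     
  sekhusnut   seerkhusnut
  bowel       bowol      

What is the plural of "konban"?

sekhusnut and zogit both end in -t yet inflect differently (seerkhusnut, zogtim), so the final letter is not what conditions the rule; the last vowel is.
"konban" has last vowel 'a'. The one such stem in the data (kosam → kosom) changes the last vowel to 'o' (as do fuwtez, bowel), so the same rule applies.
The other patterns: stems whose last vowel is 'o' or 'u' insert -er- after the first vowel; stems whose last vowel is 'i' delete the last vowel and add -im.
So konban → konbon.

konbon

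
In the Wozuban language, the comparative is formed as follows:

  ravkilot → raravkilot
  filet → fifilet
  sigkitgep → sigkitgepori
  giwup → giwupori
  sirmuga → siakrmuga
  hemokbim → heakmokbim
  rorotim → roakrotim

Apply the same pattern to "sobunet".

"sobunet" ends in -t. The stems ending in -t (ravkilot → raravkilot, filet → fifilet) repeat the first consonant+vowel as a prefix.
So sobunet → sosobunet.

sosobunet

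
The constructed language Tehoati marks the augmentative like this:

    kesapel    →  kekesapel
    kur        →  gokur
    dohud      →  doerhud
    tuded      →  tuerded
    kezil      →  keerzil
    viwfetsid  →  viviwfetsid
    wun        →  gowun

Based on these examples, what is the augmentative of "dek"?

kezil and kesapel both end in -l yet inflect differently (keerzil, kekesapel), so the final letter is not what conditions the rule; the number of vowels is.
"dek" has 1 vowel. The stems with 1 vowel (kur → gokur, wun → gowun) add the prefix go-.
The other patterns: stems with 2 vowels insert -er- after the first vowel; stems with 3 vowels repeat the first consonant+vowel as a prefix.
So dek → godek.

godek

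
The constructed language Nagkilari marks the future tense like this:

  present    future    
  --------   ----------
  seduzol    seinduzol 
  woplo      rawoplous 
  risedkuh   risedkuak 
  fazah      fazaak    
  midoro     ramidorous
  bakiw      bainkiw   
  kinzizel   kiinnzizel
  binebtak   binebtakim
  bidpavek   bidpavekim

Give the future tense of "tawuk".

tawukim

binebtak and fazah both have last vowel 'a' yet inflect differently (binebtakim, fazaak), so the last vowel is not what conditions the rule; the final letter is.
"tawuk" ends in -k. The stems ending in -k (bidpavek → bidpavekim, binebtak → binebtakim) add -im.
The other patterns: stems ending in -h drop the final letter and add -ak; stems ending in -o add ra- … -us around the stem; stems ending in -l or -w insert -in- after the first vowel.
So tawuk → tawukim.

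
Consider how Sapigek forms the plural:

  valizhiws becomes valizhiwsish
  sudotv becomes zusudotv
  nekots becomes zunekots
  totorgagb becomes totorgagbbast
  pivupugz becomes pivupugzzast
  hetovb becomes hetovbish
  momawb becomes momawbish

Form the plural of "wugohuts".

nekots and valizhiws both end in -s yet inflect differently (zunekots, valizhiwsish), so the final letter is not what conditions the rule; the second-to-last letter is.
"wugohuts" has second-to-last letter 't'. The stems whose second-to-last letter is 't' (nekots → zunekots, sudotv → zusudotv) add the prefix zu-.
The other patterns: stems whose second-to-last letter is 'v' or 'w' add -ish; stems whose second-to-last letter is 'g' double the final consonant and add -ast.
So wugohuts → zuwugohuts.

zuwugohuts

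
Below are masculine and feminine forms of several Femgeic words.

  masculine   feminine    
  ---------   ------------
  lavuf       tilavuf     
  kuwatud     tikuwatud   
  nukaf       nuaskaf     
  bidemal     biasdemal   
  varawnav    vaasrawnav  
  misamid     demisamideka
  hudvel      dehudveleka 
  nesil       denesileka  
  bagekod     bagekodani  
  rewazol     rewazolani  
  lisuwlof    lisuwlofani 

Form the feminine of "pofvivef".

depofvivefeka

"pofvivef" has last vowel 'e'. The one such stem in the data (hudvel → dehudveleka) adds de- … -eka around the stem, so the same rule applies.
So pofvivef → depofvivefeka.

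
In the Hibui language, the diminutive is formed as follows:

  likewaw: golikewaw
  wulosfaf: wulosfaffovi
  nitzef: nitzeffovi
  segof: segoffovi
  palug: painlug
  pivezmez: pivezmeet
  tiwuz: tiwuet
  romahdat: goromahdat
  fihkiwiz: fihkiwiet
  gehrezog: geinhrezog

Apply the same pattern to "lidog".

nitzef and pivezmez both have last vowel 'e' yet inflect differently (nitzeffovi, pivezmeet), so the last vowel is not what conditions the rule; the final letter is.
"lidog" ends in -g. The stems ending in -g (palug → painlug, gehrezog → geinhrezog) insert -in- after the first vowel.
The other patterns: stems ending in -f double the final consonant and add -ovi; stems ending in -z drop the final letter and add -et; stems ending in -t or -w add the prefix go-.
So lidog → liindog.

liindog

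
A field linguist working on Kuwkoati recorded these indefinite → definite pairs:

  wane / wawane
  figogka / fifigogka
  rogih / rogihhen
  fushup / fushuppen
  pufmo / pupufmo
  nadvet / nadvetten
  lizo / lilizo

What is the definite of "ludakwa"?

wane and nadvet both have last vowel 'e' yet inflect differently (wawane, nadvetten), so the last vowel is not what conditions the rule; whether the stem ends in a vowel or a consonant is.
"ludakwa" ends in a vowel. The stems ending in a vowel (wane → wawane, pufmo → pupufmo, lizo → lilizo) repeat the first consonant+vowel as a prefix.
So ludakwa → luludakwa.

luludakwa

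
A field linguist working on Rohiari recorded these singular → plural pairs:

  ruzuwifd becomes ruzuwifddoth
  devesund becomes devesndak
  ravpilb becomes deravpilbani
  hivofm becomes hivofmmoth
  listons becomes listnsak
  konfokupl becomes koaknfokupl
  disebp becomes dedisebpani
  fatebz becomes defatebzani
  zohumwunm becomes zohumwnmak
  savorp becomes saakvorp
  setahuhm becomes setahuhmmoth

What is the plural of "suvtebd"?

savorp and disebp both end in -p yet inflect differently (saakvorp, dedisebpani), so the final letter is not what conditions the rule; the second-to-last letter is.
"suvtebd" has second-to-last letter 'b'. The stems whose second-to-last letter is 'b' (fatebz → defatebzani, disebp → dedisebpani) add de- … -ani around the stem.
The other patterns: stems whose second-to-last letter is 'p' or 'r' insert -ak- after the first vowel; stems whose second-to-last letter is 'f' or 'h' double the final consonant and add -oth; stems whose second-to-last letter is 'n' delete the last vowel and add -ak.
So suvtebd → desuvtebdani.

desuvtebdani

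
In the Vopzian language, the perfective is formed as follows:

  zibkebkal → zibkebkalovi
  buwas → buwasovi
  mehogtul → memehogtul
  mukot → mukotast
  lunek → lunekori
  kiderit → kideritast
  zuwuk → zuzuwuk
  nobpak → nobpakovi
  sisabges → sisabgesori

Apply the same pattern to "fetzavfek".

fetzavfekori

buwas and sisabges both end in -s yet inflect differently (buwasovi, sisabgesori), so the final letter is not what conditions the rule; the last vowel is.
"fetzavfek" has last vowel 'e'. The stems whose last vowel is 'e' (sisabges → sisabgesori, lunek → lunekori) add -ori.
The other patterns: stems whose last vowel is 'a' add -ovi; stems whose last vowel is 'u' repeat the first consonant+vowel as a prefix; stems whose last vowel is 'i' or 'o' add -ast.
So fetzavfek → fetzavfekori.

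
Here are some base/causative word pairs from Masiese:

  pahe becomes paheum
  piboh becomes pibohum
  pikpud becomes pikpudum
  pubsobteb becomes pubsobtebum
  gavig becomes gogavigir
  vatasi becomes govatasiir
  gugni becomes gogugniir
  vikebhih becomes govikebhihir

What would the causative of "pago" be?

"pago" begins with p-. The stems beginning with p- (pahe → paheum, piboh → pibohum, pikpud → pikpudum) add -um.
So pago → pagoum.

pagoum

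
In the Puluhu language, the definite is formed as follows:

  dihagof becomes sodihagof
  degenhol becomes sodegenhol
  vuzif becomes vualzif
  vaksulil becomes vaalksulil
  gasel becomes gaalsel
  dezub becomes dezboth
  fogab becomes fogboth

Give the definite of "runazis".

rualnazis

dihagof and vuzif both end in -f yet inflect differently (sodihagof, vualzif), so the final letter is not what conditions the rule; the last vowel is.
"runazis" has last vowel 'i'. The stems whose last vowel is 'i' (vuzif → vualzif, vaksulil → vaalksulil) insert -al- after the first vowel.
The other patterns: stems whose last vowel is 'o' add the prefix so-; stems whose last vowel is 'a' or 'u' delete the last vowel and add -oth.
So runazis → rualnazis.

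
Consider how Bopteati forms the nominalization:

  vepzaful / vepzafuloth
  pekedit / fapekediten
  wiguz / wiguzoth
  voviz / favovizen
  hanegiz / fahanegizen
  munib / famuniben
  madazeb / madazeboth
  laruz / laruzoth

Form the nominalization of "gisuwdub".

gisuwduboth

hanegiz and laruz both end in -z yet inflect differently (fahanegizen, laruzoth), so the final letter is not what conditions the rule; the last vowel is.
"gisuwdub" has last vowel 'u'. The stems whose last vowel is 'u' (laruz → laruzoth, vepzaful → vepzafuloth, wiguz → wiguzoth) add -oth.
So gisuwdub → gisuwduboth.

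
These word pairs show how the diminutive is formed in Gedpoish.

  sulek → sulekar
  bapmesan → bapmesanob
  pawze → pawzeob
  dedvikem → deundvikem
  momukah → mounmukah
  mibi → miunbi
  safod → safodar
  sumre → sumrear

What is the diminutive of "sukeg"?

sukegar

pawze and sumre both end in -e yet inflect differently (pawzeob, sumrear), so the final letter is not what conditions the rule; the first letter is.
"sukeg" begins with s-. The stems beginning with s- (sumre → sumrear, sulek → sulekar, safod → safodar) add -ar.
So sukeg → sukegar.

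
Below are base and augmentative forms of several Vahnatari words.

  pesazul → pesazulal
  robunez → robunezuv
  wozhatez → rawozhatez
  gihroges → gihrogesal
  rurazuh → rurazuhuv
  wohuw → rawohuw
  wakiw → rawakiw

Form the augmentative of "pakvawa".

pakvawaal

"pakvawa" begins with p-. The one such stem in the data (pesazul → pesazulal) adds -al, so the same rule applies.
So pakvawa → pakvawaal.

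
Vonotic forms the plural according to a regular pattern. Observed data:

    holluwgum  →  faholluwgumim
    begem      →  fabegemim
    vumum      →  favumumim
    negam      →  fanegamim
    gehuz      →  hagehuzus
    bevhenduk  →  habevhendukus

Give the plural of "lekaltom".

holluwgum and gehuz both have last vowel 'u' yet inflect differently (faholluwgumim, hagehuzus), so the last vowel is not what conditions the rule; the final letter is.
"lekaltom" ends in -m. The stems ending in -m (holluwgum → faholluwgumim, begem → fabegemim, vumum → favumumim) add fa- … -im around the stem.
The other pattern: stems ending in -k or -z add ha- … -us around the stem.
So lekaltom → falekaltomim.

falekaltomim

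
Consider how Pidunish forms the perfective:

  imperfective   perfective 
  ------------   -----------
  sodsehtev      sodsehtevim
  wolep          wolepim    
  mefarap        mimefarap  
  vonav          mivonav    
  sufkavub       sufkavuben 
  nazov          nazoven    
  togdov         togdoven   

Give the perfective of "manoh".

wolep and mefarap both end in -p yet inflect differently (wolepim, mimefarap), so the final letter is not what conditions the rule; the last vowel is.
"manoh" has last vowel 'o'. The stems whose last vowel is 'o' (nazov → nazoven, togdov → togdoven) add -en.
So manoh → manohen.

manohen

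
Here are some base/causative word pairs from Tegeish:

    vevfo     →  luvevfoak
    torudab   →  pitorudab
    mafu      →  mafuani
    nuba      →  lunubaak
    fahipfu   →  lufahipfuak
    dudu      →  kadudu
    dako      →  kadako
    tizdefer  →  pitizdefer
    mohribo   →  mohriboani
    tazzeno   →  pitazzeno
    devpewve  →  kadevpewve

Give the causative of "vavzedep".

luvavzedepak

"vavzedep" begins with v-. The one such stem in the data (vevfo → luvevfoak) adds lu- … -ak around the stem, so the same rule applies.
So vavzedep → luvavzedepak.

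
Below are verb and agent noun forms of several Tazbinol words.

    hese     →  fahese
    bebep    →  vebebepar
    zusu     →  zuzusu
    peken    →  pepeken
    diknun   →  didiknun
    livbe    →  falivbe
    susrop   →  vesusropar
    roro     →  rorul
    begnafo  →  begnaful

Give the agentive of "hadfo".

begnafo and susrop both have last vowel 'o' yet inflect differently (begnaful, vesusropar), so the last vowel is not what conditions the rule; the final letter is.
"hadfo" ends in -o. The stems ending in -o (begnafo → begnaful, roro → rorul) drop the final letter and add -ul.
The other patterns: stems ending in -p add ve- … -ar around the stem; stems ending in -e add the prefix fa-; stems ending in -n or -u repeat the first consonant+vowel as a prefix.
So hadfo → hadful.

hadful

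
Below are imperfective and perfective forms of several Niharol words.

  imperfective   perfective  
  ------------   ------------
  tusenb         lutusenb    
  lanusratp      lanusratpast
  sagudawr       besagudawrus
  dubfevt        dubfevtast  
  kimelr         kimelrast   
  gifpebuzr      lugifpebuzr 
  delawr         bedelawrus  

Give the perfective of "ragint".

luragint

"ragint" has second-to-last letter 'n'. The one such stem in the data (tusenb → lutusenb) adds the prefix lu-, so the same rule applies.
So ragint → luragint.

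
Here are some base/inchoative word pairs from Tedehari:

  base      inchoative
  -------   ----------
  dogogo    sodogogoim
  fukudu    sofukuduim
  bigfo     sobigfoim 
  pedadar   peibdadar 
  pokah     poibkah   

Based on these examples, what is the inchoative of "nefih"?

neibfih

"nefih" ends in a consonant. The stems ending in a consonant (pedadar → peibdadar, pokah → poibkah) insert -ib- after the first vowel.
So nefih → neibfih.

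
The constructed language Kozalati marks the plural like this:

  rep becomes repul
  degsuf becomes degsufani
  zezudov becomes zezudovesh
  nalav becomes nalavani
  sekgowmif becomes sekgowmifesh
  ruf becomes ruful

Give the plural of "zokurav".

ruf and degsuf both end in -f yet inflect differently (ruful, degsufani), so the final letter is not what conditions the rule; the number of vowels is.
"zokurav" has 3 vowels. The stems with 3 vowels (sekgowmif → sekgowmifesh, zezudov → zezudovesh) add -esh.
The other patterns: stems with 1 vowel add -ul; stems with 2 vowels add -ani.
So zokurav → zokuravesh.

zokuravesh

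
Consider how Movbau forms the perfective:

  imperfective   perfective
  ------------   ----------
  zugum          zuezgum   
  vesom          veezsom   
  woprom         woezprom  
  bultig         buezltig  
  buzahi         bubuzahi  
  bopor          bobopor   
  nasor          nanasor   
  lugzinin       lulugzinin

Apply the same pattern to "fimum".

fiezmum

bultig and buzahi both have last vowel 'i' yet inflect differently (buezltig, bubuzahi), so the last vowel is not what conditions the rule; the final letter is.
"fimum" ends in -m. The stems ending in -m (zugum → zuezgum, vesom → veezsom, woprom → woezprom) insert -ez- after the first vowel.
The other pattern: stems ending in -i, -n or -r repeat the first consonant+vowel as a prefix.
So fimum → fiezmum.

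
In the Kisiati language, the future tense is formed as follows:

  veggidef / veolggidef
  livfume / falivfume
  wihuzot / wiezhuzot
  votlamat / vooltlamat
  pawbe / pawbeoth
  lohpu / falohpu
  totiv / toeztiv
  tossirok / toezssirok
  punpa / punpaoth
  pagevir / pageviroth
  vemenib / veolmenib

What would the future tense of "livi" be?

votlamat and wihuzot both end in -t yet inflect differently (vooltlamat, wiezhuzot), so the final letter is not what conditions the rule; the first letter is.
"livi" begins with l-. The stems beginning with l- (livfume → falivfume, lohpu → falohpu) add the prefix fa-.
So livi → falivi.

falivi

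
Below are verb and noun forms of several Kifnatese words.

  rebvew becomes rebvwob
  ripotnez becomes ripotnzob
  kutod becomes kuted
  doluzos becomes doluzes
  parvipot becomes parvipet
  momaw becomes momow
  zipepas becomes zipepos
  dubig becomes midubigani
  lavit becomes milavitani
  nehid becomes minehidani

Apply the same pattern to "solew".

solwob

rebvew and momaw both end in -w yet inflect differently (rebvwob, momow), so the final letter is not what conditions the rule; the last vowel is.
"solew" has last vowel 'e'. The stems whose last vowel is 'e' (rebvew → rebvwob, ripotnez → ripotnzob) delete the last vowel and add -ob.
So solew → solwob.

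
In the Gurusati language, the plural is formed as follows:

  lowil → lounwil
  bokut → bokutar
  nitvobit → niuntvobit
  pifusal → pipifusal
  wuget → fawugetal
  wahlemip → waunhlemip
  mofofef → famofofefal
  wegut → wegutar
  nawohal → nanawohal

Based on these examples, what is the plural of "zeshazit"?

zeunshazit

"zeshazit" has last vowel 'i'. The stems whose last vowel is 'i' (lowil → lounwil, nitvobit → niuntvobit, wahlemip → waunhlemip) insert -un- after the first vowel.
So zeshazit → zeunshazit.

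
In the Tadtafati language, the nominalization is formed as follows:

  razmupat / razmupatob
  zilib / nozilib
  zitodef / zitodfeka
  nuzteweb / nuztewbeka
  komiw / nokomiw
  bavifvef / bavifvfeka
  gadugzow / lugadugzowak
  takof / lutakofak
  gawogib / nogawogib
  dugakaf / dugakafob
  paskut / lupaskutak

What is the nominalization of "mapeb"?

"mapeb" has last vowel 'e'. The stems whose last vowel is 'e' (bavifvef → bavifvfeka, zitodef → zitodfeka, nuzteweb → nuztewbeka) delete the last vowel and add -eka.
So mapeb → mapbeka.

mapbeka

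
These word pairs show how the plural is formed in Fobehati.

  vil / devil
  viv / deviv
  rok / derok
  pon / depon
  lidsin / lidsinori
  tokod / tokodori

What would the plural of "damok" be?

damokori

pon and lidsin both end in -n yet inflect differently (depon, lidsinori), so the final letter is not what conditions the rule; the number of vowels is.
"damok" has 2 vowels. The stems with 2 vowels (lidsin → lidsinori, tokod → tokodori) add -ori.
The other pattern: stems with 1 vowel add the prefix de-.
So damok → damokori.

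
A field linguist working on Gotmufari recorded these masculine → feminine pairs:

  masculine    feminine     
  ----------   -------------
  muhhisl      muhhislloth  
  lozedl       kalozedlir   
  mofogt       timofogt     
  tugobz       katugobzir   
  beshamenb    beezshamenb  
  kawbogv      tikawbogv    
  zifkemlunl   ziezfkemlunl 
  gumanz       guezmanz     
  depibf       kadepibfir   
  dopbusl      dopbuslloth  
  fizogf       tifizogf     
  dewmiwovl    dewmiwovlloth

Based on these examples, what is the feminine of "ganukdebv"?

kaganukdebvir

depibf and fizogf both end in -f yet inflect differently (kadepibfir, tifizogf), so the final letter is not what conditions the rule; the second-to-last letter is.
"ganukdebv" has second-to-last letter 'b'. The stems whose second-to-last letter is 'b' (depibf → kadepibfir, tugobz → katugobzir) add ka- … -ir around the stem.
The other patterns: stems whose second-to-last letter is 'g' add the prefix ti-; stems whose second-to-last letter is 'n' insert -ez- after the first vowel; stems whose second-to-last letter is 's' or 'v' double the final consonant and add -oth.
So ganukdebv → kaganukdebvir.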